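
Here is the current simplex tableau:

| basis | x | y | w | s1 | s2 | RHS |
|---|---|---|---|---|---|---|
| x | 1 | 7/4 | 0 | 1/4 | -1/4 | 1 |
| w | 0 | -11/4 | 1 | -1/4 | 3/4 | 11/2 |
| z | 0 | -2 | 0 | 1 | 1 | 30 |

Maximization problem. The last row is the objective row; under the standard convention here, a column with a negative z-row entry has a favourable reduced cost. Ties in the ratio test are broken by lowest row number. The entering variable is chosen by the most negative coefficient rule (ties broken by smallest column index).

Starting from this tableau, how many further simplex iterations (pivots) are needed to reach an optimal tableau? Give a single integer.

pivot: y in, x out → z = 218/7
No improving column remains; optimal.

1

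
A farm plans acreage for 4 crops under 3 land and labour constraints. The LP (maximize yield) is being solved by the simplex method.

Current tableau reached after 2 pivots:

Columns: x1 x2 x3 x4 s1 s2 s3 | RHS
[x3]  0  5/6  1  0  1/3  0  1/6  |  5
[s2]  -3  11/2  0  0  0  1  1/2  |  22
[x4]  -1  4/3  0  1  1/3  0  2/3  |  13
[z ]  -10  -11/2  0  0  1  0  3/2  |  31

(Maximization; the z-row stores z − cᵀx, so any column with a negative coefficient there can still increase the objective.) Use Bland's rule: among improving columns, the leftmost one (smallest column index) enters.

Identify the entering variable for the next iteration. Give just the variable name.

Objective-row coefficients: x1: -10, x2: -11/2, x3: 0, x4: 0, s1: 1, s2: 0, s3: 3/2.
Improving columns: x1, x2. Bland's rule picks the smallest column index → x1.

x1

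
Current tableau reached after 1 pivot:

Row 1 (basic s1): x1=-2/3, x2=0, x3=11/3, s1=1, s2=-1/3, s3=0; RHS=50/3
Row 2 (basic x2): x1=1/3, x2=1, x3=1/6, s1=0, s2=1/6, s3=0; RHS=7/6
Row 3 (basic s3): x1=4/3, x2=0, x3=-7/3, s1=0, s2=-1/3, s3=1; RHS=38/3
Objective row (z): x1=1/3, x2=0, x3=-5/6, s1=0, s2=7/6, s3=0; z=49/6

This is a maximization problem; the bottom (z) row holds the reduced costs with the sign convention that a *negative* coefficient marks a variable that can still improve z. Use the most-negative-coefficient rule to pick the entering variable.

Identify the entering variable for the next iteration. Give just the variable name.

x3

Objective-row coefficients: x1: 1/3, x2: 0, x3: -5/6, s1: 0, s2: 7/6, s3: 0.
The most negative is -5/6 in column x3, so x3 enters.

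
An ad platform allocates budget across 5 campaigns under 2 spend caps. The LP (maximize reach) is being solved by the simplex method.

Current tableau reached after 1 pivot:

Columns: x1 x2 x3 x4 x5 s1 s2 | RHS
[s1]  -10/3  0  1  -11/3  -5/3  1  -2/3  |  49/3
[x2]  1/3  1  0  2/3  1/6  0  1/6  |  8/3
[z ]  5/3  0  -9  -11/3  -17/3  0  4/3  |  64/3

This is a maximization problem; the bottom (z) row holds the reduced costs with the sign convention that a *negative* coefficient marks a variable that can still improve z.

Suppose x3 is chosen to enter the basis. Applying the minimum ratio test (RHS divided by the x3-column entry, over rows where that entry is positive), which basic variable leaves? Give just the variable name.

s1

Ratios: row 1 (s1): (49/3)/1 = 49/3; row 2 (x2): entry 0 ≤ 0, skip.
Minimum ratio 49/3 is in the s1 row, so s1 leaves.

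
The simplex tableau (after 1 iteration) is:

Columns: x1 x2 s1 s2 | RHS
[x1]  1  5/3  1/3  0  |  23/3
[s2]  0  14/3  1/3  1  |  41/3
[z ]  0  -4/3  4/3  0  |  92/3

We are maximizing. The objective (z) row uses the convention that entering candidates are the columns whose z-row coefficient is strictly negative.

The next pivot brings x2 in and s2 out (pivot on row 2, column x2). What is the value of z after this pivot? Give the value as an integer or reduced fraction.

Minimum ratio for x2: (41/3)/(14/3) = 41/14.
z changes by −(z-row coeff of x2)·ratio = −(-4/3)·(41/14) = 82/21.
New z = 92/3 + (82/21) = 242/7.

242/7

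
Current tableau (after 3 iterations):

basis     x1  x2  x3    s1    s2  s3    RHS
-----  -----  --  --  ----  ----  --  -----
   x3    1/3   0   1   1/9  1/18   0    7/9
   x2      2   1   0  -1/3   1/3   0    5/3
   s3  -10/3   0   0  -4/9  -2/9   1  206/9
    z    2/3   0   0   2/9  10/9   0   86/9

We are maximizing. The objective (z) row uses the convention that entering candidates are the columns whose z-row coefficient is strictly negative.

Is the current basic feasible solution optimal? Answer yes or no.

No objective-row coefficient is strictly negative, so no entering variable exists; the tableau is optimal.

yes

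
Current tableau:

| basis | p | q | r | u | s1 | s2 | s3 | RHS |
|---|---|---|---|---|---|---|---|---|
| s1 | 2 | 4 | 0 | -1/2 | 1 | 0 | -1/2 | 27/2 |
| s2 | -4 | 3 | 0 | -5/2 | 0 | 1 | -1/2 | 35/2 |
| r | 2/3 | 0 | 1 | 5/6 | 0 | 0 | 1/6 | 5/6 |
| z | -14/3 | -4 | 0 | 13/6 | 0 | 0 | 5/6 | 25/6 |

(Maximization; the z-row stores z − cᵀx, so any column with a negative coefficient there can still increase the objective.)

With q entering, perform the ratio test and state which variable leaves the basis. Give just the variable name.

s1

Ratios: row 1 (s1): (27/2)/4 = 27/8; row 2 (s2): (35/2)/3 = 35/6; row 3 (r): entry 0 ≤ 0, skip.
Minimum ratio 27/8 is in the s1 row, so s1 leaves.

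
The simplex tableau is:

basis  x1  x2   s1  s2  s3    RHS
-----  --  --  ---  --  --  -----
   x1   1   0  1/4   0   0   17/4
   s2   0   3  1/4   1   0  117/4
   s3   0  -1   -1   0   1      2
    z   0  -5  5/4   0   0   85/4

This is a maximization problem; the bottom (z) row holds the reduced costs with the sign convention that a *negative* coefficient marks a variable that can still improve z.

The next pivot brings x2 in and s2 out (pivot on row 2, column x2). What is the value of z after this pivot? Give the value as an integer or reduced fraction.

Minimum ratio for x2: (117/4)/3 = 39/4.
z changes by −(z-row coeff of x2)·ratio = −(-5)·(39/4) = 195/4.
New z = 85/4 + (195/4) = 70.

70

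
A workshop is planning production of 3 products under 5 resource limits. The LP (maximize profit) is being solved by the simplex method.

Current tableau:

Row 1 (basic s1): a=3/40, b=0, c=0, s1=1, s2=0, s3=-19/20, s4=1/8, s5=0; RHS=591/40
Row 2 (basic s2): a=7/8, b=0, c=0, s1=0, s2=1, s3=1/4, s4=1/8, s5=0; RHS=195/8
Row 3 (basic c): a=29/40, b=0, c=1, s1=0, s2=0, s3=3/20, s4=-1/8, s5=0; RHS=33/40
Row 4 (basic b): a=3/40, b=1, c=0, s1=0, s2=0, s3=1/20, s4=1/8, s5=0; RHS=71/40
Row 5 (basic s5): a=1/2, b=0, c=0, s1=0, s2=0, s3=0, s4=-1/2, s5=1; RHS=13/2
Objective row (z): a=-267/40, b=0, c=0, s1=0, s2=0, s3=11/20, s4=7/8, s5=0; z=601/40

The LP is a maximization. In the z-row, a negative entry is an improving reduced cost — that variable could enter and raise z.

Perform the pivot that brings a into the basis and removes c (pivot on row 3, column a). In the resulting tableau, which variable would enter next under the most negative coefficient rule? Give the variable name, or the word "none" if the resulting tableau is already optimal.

s4

Pivot element 29/40. New z-row = old z-row − (-267/40)·(row 3/(29/40)).
Updated z-row coefficients: a: 0, b: 0, c: 267/29, s1: 0, s2: 0, s3: 56/29, s4: -8/29, s5: 0.
The most negative is -8/29 in column s4, so s4 would enter next.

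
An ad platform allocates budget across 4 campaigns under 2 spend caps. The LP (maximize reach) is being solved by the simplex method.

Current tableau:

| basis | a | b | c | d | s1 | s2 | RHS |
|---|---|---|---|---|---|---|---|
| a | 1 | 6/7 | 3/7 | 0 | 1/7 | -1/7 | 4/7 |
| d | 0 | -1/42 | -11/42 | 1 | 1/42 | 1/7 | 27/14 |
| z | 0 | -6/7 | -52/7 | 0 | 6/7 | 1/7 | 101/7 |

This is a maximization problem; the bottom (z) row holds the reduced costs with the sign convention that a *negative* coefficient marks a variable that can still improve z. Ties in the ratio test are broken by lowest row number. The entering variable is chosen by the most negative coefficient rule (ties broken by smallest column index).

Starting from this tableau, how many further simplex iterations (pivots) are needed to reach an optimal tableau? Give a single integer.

2

pivot: c in, a out → z = 73/3
pivot: s2 in, d out → z = 120
No improving column remains; optimal.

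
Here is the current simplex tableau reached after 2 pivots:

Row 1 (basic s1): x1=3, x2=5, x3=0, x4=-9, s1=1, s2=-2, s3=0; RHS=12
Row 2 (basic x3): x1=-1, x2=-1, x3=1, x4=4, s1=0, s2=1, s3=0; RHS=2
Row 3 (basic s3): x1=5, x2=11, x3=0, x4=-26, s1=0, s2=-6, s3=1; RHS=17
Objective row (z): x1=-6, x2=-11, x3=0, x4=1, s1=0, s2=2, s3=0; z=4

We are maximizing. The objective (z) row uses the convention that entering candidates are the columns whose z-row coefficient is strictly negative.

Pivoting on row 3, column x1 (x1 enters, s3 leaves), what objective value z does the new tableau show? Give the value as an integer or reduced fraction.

122/5

Minimum ratio for x1: 17/5 = 17/5.
z changes by −(z-row coeff of x1)·ratio = −(-6)·(17/5) = 102/5.
New z = 4 + (102/5) = 122/5.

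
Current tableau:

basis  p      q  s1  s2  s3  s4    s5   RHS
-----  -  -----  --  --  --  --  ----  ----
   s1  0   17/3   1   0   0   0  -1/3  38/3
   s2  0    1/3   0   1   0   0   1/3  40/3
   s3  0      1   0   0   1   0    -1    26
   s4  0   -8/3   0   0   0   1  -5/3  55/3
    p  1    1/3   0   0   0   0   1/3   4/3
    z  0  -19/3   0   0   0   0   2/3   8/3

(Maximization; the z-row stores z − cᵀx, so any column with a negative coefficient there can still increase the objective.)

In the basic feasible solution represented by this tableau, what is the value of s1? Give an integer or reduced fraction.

38/3

s1 is basic (row 1); its value is the RHS of that row: 38/3.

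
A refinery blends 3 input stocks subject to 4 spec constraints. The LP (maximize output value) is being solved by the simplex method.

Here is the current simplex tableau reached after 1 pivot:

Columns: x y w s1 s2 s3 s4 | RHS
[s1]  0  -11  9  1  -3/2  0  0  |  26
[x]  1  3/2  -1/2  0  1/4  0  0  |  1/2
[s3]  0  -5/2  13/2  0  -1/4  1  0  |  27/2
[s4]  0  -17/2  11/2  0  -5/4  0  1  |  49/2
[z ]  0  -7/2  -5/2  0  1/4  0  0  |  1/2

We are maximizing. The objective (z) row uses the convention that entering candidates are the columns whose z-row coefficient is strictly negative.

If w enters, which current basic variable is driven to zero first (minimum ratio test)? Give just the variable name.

s3

Ratios: row 1 (s1): 26/9 = 26/9; row 2 (x): entry -1/2 ≤ 0, skip; row 3 (s3): (27/2)/(13/2) = 27/13; row 4 (s4): (49/2)/(11/2) = 49/11.
Minimum ratio 27/13 is in the s3 row, so s3 leaves.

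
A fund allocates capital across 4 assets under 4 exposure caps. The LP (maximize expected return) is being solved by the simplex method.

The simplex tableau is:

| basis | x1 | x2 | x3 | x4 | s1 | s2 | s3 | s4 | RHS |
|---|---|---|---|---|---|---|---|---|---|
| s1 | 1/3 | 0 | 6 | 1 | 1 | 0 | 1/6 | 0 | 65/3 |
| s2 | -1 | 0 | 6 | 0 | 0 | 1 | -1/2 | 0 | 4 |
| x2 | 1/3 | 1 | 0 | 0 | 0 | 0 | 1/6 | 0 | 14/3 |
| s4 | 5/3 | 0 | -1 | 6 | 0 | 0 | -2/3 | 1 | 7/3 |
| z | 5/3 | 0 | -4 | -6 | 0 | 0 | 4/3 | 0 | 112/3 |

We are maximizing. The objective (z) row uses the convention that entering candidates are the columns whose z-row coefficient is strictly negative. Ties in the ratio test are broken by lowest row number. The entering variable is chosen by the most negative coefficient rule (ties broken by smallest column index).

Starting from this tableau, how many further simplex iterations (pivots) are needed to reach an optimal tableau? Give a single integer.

2

pivot: x4 in, s4 out → z = 119/3
pivot: x3 in, s2 out → z = 43
No improving column remains; optimal.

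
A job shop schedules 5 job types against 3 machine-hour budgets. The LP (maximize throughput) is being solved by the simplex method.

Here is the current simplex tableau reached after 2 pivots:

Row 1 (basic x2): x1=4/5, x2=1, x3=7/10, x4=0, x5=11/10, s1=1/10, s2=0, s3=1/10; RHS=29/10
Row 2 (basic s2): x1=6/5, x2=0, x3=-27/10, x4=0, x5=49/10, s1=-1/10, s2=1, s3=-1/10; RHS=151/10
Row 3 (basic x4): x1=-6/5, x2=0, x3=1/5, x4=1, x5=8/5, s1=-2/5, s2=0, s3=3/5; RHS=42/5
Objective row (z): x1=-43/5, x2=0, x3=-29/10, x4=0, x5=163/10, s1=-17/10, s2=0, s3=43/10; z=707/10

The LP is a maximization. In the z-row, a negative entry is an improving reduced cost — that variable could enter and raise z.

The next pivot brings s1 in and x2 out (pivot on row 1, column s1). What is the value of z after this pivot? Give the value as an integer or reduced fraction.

Minimum ratio for s1: (29/10)/(1/10) = 29.
z changes by −(z-row coeff of s1)·ratio = −(-17/10)·29 = 493/10.
New z = 707/10 + (493/10) = 120.

120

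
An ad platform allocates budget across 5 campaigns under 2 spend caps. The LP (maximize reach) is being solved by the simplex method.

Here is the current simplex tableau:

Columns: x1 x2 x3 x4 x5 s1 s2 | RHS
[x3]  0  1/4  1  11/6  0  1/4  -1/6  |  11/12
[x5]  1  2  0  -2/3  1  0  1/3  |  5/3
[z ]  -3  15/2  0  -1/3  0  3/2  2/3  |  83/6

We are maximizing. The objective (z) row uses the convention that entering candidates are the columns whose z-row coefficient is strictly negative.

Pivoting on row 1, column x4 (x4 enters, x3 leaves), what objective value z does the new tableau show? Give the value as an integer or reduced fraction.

Minimum ratio for x4: (11/12)/(11/6) = 1/2.
z changes by −(z-row coeff of x4)·ratio = −(-1/3)·(1/2) = 1/6.
New z = 83/6 + (1/6) = 14.

14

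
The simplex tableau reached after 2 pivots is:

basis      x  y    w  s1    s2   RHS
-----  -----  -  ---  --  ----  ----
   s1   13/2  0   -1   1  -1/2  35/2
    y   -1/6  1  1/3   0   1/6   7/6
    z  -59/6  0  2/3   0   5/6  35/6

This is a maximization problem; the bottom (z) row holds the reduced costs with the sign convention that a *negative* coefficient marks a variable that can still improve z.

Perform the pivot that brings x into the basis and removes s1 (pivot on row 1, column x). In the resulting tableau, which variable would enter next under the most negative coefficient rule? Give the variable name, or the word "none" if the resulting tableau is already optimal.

Pivot element 13/2. New z-row = old z-row − (-59/6)·(row 1/(13/2)).
Updated z-row coefficients: x: 0, y: 0, w: -11/13, s1: 59/39, s2: 1/13.
The most negative is -11/13 in column w, so w would enter next.

w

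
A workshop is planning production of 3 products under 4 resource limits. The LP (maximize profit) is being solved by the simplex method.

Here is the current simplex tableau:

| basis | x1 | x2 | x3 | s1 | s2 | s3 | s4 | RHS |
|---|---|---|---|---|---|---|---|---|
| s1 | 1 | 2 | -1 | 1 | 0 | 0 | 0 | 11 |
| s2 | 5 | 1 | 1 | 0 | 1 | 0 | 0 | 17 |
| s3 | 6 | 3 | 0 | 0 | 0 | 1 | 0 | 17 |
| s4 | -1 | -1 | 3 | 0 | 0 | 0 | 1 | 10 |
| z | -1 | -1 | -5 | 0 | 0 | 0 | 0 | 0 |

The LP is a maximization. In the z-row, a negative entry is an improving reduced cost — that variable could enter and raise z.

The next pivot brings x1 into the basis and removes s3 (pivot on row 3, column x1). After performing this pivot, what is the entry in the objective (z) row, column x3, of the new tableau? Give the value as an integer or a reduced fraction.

-5

Pivot element is row 3, column x1: 6.
Normalize row 3: new (row 3, x3) = 0/6 = 0.
z-row ← z-row − (-1)·(new row 3): -5 − (-1)·0 = -5.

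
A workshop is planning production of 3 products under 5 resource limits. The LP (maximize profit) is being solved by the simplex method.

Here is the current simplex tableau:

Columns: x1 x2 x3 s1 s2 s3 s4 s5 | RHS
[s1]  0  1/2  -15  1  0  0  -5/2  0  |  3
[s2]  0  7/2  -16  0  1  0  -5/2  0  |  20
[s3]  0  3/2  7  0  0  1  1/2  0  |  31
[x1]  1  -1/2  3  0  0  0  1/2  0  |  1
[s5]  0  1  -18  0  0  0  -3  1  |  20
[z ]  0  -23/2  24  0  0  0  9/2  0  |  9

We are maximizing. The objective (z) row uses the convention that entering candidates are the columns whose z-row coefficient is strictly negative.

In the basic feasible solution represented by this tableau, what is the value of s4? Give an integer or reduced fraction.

0

s4 is nonbasic (not in the basis column), so its value in the current BFS is 0.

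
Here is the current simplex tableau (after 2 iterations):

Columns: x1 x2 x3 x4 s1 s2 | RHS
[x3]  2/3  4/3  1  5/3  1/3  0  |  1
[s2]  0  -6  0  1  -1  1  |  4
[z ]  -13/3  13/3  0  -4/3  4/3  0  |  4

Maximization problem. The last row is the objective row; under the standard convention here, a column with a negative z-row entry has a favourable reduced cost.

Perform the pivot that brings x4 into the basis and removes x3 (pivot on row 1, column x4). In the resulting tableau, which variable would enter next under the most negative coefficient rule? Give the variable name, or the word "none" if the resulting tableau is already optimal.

x1

Pivot element 5/3. New z-row = old z-row − (-4/3)·(row 1/(5/3)).
Updated z-row coefficients: x1: -19/5, x2: 27/5, x3: 4/5, x4: 0, s1: 8/5, s2: 0.
The most negative is -19/5 in column x1, so x1 would enter next.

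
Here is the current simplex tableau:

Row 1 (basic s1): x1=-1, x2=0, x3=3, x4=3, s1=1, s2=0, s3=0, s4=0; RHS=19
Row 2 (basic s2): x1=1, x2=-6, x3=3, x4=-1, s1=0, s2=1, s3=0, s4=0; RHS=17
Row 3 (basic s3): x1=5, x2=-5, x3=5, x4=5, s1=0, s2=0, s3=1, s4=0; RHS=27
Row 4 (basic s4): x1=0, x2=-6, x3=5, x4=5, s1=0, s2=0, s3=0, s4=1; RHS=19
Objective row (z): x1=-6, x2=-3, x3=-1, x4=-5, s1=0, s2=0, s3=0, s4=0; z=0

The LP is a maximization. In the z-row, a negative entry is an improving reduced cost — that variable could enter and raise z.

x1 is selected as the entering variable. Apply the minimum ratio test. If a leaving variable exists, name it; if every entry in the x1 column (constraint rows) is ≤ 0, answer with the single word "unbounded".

s3

Ratios: row 1 (s1): entry -1 ≤ 0, skip; row 2 (s2): 17/1 = 17; row 3 (s3): 27/5 = 27/5; row 4 (s4): entry 0 ≤ 0, skip.
Minimum ratio is in the s3 row, so s3 leaves.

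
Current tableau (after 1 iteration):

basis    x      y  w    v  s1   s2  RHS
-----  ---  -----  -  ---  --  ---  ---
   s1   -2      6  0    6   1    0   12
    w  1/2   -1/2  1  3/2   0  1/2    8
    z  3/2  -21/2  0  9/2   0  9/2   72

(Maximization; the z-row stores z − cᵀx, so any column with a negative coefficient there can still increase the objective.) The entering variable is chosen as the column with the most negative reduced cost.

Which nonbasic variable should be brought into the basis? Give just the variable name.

y

Objective-row coefficients: x: 3/2, y: -21/2, w: 0, v: 9/2, s1: 0, s2: 9/2.
The most negative is -21/2 in column y, so y enters.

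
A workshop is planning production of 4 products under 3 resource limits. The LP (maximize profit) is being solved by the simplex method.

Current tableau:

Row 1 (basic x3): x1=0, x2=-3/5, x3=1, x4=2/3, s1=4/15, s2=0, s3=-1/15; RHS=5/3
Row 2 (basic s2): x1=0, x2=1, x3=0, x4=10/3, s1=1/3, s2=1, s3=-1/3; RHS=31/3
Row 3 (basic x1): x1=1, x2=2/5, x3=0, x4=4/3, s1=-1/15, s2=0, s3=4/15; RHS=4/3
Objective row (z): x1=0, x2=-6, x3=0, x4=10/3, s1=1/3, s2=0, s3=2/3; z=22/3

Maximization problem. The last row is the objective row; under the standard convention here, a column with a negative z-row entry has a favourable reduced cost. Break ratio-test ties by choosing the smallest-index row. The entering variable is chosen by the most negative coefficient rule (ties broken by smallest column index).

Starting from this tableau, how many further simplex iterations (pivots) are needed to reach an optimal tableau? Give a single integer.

2

pivot: x2 in, x1 out → z = 82/3
pivot: s1 in, s2 out → z = 110/3
No improving column remains; optimal.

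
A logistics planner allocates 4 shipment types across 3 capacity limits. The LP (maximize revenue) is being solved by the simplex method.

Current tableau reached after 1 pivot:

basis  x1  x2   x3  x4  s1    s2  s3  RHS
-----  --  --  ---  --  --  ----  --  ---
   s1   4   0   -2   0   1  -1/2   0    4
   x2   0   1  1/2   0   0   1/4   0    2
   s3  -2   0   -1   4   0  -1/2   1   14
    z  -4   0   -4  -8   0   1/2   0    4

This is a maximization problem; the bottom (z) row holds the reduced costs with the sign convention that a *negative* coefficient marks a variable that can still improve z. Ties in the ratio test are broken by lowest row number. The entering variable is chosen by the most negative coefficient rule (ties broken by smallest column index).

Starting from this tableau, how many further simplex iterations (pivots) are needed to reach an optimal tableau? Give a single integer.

3

pivot: x4 in, s3 out → z = 32
pivot: x1 in, s1 out → z = 40
pivot: x3 in, x2 out → z = 80
No improving column remains; optimal.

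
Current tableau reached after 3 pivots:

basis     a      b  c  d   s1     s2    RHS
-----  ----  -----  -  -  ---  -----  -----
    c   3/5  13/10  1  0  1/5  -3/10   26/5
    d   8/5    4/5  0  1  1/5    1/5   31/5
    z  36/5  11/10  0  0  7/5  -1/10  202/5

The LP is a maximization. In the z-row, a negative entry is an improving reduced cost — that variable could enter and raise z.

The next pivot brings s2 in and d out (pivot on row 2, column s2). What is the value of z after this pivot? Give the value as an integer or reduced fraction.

87/2

Minimum ratio for s2: (31/5)/(1/5) = 31.
z changes by −(z-row coeff of s2)·ratio = −(-1/10)·31 = 31/10.
New z = 202/5 + (31/10) = 87/2.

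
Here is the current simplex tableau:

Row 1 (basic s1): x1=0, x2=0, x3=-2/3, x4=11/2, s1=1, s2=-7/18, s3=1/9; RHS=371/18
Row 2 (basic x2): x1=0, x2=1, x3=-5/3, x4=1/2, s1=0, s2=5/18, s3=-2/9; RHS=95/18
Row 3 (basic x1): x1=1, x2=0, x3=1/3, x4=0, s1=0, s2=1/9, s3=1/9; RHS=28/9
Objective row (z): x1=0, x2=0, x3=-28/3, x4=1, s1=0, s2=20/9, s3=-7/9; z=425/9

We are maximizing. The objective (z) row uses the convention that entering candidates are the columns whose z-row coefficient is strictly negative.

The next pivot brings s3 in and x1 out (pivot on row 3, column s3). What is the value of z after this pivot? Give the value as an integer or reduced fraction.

Minimum ratio for s3: (28/9)/(1/9) = 28.
z changes by −(z-row coeff of s3)·ratio = −(-7/9)·28 = 196/9.
New z = 425/9 + (196/9) = 69.

69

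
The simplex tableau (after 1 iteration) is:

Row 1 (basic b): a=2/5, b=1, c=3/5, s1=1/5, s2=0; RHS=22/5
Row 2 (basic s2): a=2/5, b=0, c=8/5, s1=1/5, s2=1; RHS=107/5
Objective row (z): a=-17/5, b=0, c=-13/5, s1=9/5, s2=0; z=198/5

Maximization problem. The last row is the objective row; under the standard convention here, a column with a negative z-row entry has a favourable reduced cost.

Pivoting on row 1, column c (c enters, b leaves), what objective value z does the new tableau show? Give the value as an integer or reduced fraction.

176/3

Minimum ratio for c: (22/5)/(3/5) = 22/3.
z changes by −(z-row coeff of c)·ratio = −(-13/5)·(22/3) = 286/15.
New z = 198/5 + (286/15) = 176/3.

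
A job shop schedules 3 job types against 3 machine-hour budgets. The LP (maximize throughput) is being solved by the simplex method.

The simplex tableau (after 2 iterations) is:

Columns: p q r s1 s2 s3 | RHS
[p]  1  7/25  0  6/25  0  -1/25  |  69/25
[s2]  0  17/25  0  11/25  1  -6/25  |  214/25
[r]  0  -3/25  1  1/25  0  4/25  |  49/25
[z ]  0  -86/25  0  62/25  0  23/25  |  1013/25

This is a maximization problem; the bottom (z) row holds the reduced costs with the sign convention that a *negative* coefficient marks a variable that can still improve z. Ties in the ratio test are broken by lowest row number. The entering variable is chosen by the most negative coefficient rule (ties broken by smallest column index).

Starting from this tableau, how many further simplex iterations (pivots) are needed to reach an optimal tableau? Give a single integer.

pivot: q in, p out → z = 521/7
No improving column remains; optimal.

1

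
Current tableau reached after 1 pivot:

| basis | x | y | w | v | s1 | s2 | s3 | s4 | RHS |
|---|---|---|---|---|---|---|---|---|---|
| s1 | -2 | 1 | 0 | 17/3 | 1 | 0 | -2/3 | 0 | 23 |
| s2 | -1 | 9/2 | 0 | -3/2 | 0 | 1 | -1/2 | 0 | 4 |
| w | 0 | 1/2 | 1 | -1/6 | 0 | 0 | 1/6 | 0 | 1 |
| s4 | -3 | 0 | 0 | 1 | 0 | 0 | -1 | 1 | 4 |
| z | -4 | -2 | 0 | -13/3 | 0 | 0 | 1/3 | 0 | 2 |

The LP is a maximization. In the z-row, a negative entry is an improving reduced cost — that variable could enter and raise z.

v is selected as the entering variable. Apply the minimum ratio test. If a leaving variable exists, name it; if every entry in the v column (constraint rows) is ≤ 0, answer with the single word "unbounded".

Ratios: row 1 (s1): 23/(17/3) = 69/17; row 2 (s2): entry -3/2 ≤ 0, skip; row 3 (w): entry -1/6 ≤ 0, skip; row 4 (s4): 4/1 = 4.
Minimum ratio is in the s4 row, so s4 leaves.

s4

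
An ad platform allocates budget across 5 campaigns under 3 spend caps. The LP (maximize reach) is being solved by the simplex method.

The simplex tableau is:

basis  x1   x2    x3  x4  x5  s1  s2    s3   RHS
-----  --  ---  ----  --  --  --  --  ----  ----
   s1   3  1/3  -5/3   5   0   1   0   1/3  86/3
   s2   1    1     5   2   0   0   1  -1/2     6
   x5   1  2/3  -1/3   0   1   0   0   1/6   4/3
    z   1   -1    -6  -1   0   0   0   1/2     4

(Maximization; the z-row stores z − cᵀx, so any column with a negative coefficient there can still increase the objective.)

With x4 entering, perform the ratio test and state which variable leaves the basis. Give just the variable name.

s2

Ratios: row 1 (s1): (86/3)/5 = 86/15; row 2 (s2): 6/2 = 3; row 3 (x5): entry 0 ≤ 0, skip.
Minimum ratio 3 is in the s2 row, so s2 leaves.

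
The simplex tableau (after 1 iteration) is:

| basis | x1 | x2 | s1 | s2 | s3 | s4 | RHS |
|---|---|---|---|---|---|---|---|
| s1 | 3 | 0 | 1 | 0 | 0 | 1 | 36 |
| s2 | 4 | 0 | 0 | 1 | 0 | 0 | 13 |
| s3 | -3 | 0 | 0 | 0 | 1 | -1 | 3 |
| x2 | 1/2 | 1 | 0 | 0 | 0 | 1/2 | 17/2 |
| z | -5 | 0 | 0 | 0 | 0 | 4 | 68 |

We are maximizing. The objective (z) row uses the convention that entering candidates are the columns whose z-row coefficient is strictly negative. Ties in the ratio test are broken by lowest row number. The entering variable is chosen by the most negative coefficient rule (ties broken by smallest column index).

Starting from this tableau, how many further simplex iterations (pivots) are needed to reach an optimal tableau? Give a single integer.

pivot: x1 in, s2 out → z = 337/4
No improving column remains; optimal.

1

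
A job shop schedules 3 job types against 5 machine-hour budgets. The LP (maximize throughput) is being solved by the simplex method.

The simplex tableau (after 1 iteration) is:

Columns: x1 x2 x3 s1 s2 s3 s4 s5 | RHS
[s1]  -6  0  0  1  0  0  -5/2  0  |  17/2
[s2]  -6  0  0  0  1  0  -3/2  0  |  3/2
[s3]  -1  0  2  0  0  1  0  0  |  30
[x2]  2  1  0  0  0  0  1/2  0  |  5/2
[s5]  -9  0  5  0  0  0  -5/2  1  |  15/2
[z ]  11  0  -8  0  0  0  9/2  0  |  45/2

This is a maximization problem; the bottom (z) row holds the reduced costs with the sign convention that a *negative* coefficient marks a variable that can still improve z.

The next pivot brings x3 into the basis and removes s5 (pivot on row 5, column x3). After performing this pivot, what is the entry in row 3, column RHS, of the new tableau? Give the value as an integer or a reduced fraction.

Pivot element is row 5, column x3: 5.
Normalize row 5: new (row 5, RHS) = (15/2)/5 = 3/2.
row 3 ← row 3 − 2·(new row 5): 30 − 2·(3/2) = 27.

27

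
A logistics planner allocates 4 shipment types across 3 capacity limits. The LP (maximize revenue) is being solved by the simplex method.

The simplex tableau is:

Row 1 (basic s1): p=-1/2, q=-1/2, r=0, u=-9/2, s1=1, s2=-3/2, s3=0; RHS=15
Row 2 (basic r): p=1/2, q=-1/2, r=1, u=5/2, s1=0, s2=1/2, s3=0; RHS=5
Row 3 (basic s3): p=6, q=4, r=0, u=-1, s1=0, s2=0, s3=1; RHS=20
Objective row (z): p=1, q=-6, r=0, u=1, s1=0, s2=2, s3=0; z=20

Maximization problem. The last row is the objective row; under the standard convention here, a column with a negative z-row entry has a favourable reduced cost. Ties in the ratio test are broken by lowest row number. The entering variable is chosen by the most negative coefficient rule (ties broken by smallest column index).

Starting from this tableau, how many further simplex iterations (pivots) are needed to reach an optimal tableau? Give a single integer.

2

pivot: q in, s3 out → z = 50
pivot: u in, r out → z = 980/19
No improving column remains; optimal.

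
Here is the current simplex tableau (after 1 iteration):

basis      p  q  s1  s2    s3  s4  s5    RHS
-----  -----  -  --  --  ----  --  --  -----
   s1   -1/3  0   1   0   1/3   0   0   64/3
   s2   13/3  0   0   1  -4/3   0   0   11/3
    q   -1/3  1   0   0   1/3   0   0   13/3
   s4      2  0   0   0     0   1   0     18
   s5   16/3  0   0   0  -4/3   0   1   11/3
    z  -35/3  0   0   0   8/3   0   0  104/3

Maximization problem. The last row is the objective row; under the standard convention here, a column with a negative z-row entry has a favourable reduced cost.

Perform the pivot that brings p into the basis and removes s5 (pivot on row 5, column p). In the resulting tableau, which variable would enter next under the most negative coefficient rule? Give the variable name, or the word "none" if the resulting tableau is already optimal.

Pivot element 16/3. New z-row = old z-row − (-35/3)·(row 5/(16/3)).
Updated z-row coefficients: p: 0, q: 0, s1: 0, s2: 0, s3: -1/4, s4: 0, s5: 35/16.
The most negative is -1/4 in column s3, so s3 would enter next.

s3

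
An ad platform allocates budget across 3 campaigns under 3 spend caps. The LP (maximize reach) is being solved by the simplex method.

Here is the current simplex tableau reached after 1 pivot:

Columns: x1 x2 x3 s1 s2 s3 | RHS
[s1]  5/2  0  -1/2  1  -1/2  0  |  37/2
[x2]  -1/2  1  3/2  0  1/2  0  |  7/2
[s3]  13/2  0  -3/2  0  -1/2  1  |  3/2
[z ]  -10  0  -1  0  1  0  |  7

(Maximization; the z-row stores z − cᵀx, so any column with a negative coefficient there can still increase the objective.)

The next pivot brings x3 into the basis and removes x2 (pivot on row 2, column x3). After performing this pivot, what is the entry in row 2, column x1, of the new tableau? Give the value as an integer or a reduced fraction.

Pivot element is row 2, column x3: 3/2.
Normalize row 2: new (row 2, x1) = (-1/2)/(3/2) = -1/3.
Row 2 is the pivot row, so the entry is -1/3.

-1/3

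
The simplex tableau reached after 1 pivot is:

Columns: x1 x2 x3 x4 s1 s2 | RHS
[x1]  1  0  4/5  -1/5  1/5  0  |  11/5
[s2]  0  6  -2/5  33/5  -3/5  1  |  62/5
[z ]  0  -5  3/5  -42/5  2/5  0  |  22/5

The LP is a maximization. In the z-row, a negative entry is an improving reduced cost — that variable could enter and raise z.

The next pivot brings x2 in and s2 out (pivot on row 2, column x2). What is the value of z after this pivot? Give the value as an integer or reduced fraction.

221/15

Minimum ratio for x2: (62/5)/6 = 31/15.
z changes by −(z-row coeff of x2)·ratio = −(-5)·(31/15) = 31/3.
New z = 22/5 + (31/3) = 221/15.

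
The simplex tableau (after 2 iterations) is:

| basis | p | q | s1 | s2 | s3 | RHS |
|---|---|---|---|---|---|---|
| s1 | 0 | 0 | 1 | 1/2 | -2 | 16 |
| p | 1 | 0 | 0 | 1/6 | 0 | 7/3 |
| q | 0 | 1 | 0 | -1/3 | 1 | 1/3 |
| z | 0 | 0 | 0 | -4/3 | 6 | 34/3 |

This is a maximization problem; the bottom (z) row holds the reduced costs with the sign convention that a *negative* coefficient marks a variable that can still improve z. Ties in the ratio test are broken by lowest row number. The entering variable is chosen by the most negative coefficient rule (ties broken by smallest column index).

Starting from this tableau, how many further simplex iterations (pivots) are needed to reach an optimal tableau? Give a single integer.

pivot: s2 in, p out → z = 30
No improving column remains; optimal.

1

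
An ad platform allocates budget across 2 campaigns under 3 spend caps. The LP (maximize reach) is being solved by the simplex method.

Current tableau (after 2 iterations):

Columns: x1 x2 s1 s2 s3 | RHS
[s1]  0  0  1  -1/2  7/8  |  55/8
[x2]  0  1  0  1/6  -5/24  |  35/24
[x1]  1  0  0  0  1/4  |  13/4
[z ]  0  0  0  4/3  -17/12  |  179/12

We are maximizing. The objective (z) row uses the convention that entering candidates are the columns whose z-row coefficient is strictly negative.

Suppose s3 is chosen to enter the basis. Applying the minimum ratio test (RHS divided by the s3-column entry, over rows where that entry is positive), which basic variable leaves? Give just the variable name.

Ratios: row 1 (s1): (55/8)/(7/8) = 55/7; row 2 (x2): entry -5/24 ≤ 0, skip; row 3 (x1): (13/4)/(1/4) = 13.
Minimum ratio 55/7 is in the s1 row, so s1 leaves.

s1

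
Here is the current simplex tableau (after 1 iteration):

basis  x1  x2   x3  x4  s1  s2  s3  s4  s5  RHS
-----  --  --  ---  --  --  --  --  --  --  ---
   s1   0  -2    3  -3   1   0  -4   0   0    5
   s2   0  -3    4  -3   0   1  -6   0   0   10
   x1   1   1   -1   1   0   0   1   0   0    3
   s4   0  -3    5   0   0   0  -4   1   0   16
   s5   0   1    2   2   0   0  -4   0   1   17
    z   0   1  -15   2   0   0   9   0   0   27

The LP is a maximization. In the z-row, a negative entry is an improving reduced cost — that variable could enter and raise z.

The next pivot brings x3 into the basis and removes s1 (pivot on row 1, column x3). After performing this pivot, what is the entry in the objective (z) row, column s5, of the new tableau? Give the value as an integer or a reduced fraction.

Pivot element is row 1, column x3: 3.
Normalize row 1: new (row 1, s5) = 0/3 = 0.
z-row ← z-row − (-15)·(new row 1): 0 − (-15)·0 = 0.

0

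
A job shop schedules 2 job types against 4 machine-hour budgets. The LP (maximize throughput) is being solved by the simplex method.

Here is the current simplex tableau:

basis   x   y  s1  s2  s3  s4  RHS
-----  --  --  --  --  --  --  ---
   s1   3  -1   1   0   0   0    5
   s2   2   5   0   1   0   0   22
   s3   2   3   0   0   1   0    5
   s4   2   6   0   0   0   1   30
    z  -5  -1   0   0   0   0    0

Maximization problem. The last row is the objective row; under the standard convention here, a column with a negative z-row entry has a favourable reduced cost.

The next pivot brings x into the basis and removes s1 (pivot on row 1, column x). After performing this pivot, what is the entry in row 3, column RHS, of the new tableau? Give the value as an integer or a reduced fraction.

5/3

Pivot element is row 1, column x: 3.
Normalize row 1: new (row 1, RHS) = 5/3 = 5/3.
row 3 ← row 3 − 2·(new row 1): 5 − 2·(5/3) = 5/3.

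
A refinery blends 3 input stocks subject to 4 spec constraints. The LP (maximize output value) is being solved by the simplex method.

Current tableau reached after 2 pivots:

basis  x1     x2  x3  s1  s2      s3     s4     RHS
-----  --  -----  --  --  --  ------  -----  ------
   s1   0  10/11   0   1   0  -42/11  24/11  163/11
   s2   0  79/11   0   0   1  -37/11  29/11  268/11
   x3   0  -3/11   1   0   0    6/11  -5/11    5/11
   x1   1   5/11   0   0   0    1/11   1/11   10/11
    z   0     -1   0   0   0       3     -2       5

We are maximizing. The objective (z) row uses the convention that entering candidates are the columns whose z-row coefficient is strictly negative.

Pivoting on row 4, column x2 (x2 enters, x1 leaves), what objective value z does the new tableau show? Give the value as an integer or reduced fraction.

Minimum ratio for x2: (10/11)/(5/11) = 2.
z changes by −(z-row coeff of x2)·ratio = −(-1)·2 = 2.
New z = 5 + 2 = 7.

7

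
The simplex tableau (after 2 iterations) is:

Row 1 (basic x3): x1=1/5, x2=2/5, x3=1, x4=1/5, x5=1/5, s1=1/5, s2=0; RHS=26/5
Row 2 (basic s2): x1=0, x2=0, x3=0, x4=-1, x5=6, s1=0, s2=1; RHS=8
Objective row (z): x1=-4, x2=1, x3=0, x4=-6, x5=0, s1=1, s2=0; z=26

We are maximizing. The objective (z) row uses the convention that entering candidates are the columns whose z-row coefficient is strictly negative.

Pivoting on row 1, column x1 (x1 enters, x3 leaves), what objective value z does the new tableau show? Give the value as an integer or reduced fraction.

Minimum ratio for x1: (26/5)/(1/5) = 26.
z changes by −(z-row coeff of x1)·ratio = −(-4)·26 = 104.
New z = 26 + 104 = 130.

130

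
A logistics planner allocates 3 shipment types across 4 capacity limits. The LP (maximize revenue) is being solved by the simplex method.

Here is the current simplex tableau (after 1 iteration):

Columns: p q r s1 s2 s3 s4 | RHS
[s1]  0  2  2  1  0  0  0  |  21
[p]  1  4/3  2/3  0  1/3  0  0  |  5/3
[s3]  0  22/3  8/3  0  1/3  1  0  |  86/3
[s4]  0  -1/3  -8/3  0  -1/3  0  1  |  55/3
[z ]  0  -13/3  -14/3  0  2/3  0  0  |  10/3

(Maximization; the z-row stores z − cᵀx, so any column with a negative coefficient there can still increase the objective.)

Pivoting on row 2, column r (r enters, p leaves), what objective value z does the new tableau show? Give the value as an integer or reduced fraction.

Minimum ratio for r: (5/3)/(2/3) = 5/2.
z changes by −(z-row coeff of r)·ratio = −(-14/3)·(5/2) = 35/3.
New z = 10/3 + (35/3) = 15.

15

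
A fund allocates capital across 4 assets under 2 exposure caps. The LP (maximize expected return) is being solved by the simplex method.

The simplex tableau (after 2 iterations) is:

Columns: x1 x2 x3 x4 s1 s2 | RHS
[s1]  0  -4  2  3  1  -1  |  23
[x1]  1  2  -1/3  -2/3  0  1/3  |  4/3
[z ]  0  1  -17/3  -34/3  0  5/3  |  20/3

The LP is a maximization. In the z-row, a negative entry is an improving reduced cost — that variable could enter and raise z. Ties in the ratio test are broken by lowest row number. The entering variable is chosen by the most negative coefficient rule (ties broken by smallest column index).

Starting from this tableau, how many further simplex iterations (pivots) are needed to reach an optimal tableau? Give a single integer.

pivot: x4 in, s1 out → z = 842/9
pivot: x2 in, x1 out → z = 877/5
pivot: s2 in, x2 out → z = 216
No improving column remains; optimal.

3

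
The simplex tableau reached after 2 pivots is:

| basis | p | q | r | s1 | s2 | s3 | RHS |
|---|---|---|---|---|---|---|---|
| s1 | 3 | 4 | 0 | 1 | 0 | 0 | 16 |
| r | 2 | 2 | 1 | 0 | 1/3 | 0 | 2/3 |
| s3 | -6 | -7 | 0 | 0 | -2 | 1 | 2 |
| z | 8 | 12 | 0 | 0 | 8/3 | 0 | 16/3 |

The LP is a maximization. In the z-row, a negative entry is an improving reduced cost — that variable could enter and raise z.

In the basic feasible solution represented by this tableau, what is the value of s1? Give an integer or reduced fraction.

16

s1 is basic (row 1); its value is the RHS of that row: 16.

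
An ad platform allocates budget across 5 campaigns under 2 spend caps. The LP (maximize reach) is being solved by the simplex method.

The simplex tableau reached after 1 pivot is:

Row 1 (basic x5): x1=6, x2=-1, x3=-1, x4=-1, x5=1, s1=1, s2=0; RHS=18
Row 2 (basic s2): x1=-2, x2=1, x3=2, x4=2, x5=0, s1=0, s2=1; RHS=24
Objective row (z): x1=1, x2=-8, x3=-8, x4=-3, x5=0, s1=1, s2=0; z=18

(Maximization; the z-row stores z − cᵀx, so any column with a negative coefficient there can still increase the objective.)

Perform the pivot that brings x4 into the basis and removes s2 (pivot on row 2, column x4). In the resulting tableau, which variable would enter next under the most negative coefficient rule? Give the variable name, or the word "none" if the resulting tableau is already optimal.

x2

Pivot element 2. New z-row = old z-row − (-3)·(row 2/2).
Updated z-row coefficients: x1: -2, x2: -13/2, x3: -5, x4: 0, x5: 0, s1: 1, s2: 3/2.
The most negative is -13/2 in column x2, so x2 would enter next.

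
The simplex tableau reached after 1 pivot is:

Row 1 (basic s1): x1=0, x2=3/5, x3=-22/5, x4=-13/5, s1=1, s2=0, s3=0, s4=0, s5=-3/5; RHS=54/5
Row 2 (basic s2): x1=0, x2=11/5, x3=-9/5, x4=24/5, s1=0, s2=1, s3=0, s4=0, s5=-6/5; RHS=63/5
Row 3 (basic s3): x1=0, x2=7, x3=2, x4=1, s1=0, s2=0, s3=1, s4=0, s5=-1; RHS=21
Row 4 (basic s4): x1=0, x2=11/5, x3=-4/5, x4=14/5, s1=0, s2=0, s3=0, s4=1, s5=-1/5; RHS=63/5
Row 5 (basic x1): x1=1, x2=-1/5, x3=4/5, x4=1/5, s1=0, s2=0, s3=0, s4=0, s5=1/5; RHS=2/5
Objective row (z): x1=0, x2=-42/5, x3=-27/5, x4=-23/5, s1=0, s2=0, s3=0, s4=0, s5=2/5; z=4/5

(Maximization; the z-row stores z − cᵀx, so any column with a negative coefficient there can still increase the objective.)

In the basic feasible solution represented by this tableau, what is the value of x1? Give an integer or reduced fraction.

2/5

x1 is basic (row 5); its value is the RHS of that row: 2/5.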